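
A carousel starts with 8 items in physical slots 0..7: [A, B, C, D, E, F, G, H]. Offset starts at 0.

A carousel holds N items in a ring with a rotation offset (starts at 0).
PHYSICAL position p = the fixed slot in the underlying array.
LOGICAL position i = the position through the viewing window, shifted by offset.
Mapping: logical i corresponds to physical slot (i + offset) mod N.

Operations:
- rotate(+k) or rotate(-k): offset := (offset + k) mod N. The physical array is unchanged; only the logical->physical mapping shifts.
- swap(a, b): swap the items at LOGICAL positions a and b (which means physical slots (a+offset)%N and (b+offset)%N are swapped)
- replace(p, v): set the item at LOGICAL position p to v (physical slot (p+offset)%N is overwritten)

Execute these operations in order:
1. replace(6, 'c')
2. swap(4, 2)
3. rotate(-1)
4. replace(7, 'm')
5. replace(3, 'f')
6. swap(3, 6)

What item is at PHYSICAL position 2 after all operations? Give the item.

Answer: F

Derivation:
After op 1 (replace(6, 'c')): offset=0, physical=[A,B,C,D,E,F,c,H], logical=[A,B,C,D,E,F,c,H]
After op 2 (swap(4, 2)): offset=0, physical=[A,B,E,D,C,F,c,H], logical=[A,B,E,D,C,F,c,H]
After op 3 (rotate(-1)): offset=7, physical=[A,B,E,D,C,F,c,H], logical=[H,A,B,E,D,C,F,c]
After op 4 (replace(7, 'm')): offset=7, physical=[A,B,E,D,C,F,m,H], logical=[H,A,B,E,D,C,F,m]
After op 5 (replace(3, 'f')): offset=7, physical=[A,B,f,D,C,F,m,H], logical=[H,A,B,f,D,C,F,m]
After op 6 (swap(3, 6)): offset=7, physical=[A,B,F,D,C,f,m,H], logical=[H,A,B,F,D,C,f,m]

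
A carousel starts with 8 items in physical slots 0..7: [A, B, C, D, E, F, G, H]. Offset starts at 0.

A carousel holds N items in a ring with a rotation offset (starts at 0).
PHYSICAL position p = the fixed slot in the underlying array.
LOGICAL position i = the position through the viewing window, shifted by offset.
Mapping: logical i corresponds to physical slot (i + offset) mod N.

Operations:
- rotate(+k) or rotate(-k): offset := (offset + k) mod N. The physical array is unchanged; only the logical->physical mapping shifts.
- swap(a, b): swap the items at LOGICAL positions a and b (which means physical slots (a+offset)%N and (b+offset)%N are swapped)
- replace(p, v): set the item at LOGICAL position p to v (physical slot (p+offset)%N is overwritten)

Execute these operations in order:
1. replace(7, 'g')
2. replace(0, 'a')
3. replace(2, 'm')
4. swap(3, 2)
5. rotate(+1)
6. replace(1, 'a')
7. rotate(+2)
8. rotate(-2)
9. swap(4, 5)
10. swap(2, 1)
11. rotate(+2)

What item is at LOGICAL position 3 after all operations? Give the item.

After op 1 (replace(7, 'g')): offset=0, physical=[A,B,C,D,E,F,G,g], logical=[A,B,C,D,E,F,G,g]
After op 2 (replace(0, 'a')): offset=0, physical=[a,B,C,D,E,F,G,g], logical=[a,B,C,D,E,F,G,g]
After op 3 (replace(2, 'm')): offset=0, physical=[a,B,m,D,E,F,G,g], logical=[a,B,m,D,E,F,G,g]
After op 4 (swap(3, 2)): offset=0, physical=[a,B,D,m,E,F,G,g], logical=[a,B,D,m,E,F,G,g]
After op 5 (rotate(+1)): offset=1, physical=[a,B,D,m,E,F,G,g], logical=[B,D,m,E,F,G,g,a]
After op 6 (replace(1, 'a')): offset=1, physical=[a,B,a,m,E,F,G,g], logical=[B,a,m,E,F,G,g,a]
After op 7 (rotate(+2)): offset=3, physical=[a,B,a,m,E,F,G,g], logical=[m,E,F,G,g,a,B,a]
After op 8 (rotate(-2)): offset=1, physical=[a,B,a,m,E,F,G,g], logical=[B,a,m,E,F,G,g,a]
After op 9 (swap(4, 5)): offset=1, physical=[a,B,a,m,E,G,F,g], logical=[B,a,m,E,G,F,g,a]
After op 10 (swap(2, 1)): offset=1, physical=[a,B,m,a,E,G,F,g], logical=[B,m,a,E,G,F,g,a]
After op 11 (rotate(+2)): offset=3, physical=[a,B,m,a,E,G,F,g], logical=[a,E,G,F,g,a,B,m]

Answer: F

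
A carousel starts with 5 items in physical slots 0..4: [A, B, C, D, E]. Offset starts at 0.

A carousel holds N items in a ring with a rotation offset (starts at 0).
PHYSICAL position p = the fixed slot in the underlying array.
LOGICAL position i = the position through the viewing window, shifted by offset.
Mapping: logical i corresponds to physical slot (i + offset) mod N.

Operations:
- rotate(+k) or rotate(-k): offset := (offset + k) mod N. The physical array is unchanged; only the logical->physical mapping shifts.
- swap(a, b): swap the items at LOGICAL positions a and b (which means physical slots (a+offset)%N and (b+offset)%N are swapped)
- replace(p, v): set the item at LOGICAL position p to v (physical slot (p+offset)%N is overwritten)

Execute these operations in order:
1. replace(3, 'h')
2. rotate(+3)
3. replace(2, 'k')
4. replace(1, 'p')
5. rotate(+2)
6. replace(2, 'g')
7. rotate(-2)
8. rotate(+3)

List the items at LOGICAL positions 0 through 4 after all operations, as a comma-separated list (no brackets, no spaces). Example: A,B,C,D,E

Answer: B,g,h,p,k

Derivation:
After op 1 (replace(3, 'h')): offset=0, physical=[A,B,C,h,E], logical=[A,B,C,h,E]
After op 2 (rotate(+3)): offset=3, physical=[A,B,C,h,E], logical=[h,E,A,B,C]
After op 3 (replace(2, 'k')): offset=3, physical=[k,B,C,h,E], logical=[h,E,k,B,C]
After op 4 (replace(1, 'p')): offset=3, physical=[k,B,C,h,p], logical=[h,p,k,B,C]
After op 5 (rotate(+2)): offset=0, physical=[k,B,C,h,p], logical=[k,B,C,h,p]
After op 6 (replace(2, 'g')): offset=0, physical=[k,B,g,h,p], logical=[k,B,g,h,p]
After op 7 (rotate(-2)): offset=3, physical=[k,B,g,h,p], logical=[h,p,k,B,g]
After op 8 (rotate(+3)): offset=1, physical=[k,B,g,h,p], logical=[B,g,h,p,k]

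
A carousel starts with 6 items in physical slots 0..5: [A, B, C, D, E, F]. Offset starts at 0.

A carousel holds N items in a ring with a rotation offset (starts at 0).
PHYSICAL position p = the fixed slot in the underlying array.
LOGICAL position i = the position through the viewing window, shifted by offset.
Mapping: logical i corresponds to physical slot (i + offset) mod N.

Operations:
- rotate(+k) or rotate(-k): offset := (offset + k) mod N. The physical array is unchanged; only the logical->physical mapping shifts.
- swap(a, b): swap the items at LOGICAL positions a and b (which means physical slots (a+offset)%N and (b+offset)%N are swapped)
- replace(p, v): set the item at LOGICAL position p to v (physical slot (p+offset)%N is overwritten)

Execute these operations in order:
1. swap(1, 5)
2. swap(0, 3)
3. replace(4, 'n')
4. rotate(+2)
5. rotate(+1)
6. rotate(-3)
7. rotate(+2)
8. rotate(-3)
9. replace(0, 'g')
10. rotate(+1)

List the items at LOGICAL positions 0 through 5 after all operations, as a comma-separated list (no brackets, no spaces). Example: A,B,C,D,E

After op 1 (swap(1, 5)): offset=0, physical=[A,F,C,D,E,B], logical=[A,F,C,D,E,B]
After op 2 (swap(0, 3)): offset=0, physical=[D,F,C,A,E,B], logical=[D,F,C,A,E,B]
After op 3 (replace(4, 'n')): offset=0, physical=[D,F,C,A,n,B], logical=[D,F,C,A,n,B]
After op 4 (rotate(+2)): offset=2, physical=[D,F,C,A,n,B], logical=[C,A,n,B,D,F]
After op 5 (rotate(+1)): offset=3, physical=[D,F,C,A,n,B], logical=[A,n,B,D,F,C]
After op 6 (rotate(-3)): offset=0, physical=[D,F,C,A,n,B], logical=[D,F,C,A,n,B]
After op 7 (rotate(+2)): offset=2, physical=[D,F,C,A,n,B], logical=[C,A,n,B,D,F]
After op 8 (rotate(-3)): offset=5, physical=[D,F,C,A,n,B], logical=[B,D,F,C,A,n]
After op 9 (replace(0, 'g')): offset=5, physical=[D,F,C,A,n,g], logical=[g,D,F,C,A,n]
After op 10 (rotate(+1)): offset=0, physical=[D,F,C,A,n,g], logical=[D,F,C,A,n,g]

Answer: D,F,C,A,n,g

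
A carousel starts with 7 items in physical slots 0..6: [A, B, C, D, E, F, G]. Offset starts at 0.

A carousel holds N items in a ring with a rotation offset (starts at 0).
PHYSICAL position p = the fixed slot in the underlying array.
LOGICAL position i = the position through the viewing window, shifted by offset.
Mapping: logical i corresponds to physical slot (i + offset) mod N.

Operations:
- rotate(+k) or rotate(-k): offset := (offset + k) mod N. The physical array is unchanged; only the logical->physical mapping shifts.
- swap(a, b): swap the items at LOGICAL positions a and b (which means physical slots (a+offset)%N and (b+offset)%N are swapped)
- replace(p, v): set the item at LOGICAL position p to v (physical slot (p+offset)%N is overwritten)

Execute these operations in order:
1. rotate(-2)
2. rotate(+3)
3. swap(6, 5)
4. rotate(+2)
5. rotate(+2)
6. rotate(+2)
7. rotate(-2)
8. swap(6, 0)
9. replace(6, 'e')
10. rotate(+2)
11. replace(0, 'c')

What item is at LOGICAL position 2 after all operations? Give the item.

After op 1 (rotate(-2)): offset=5, physical=[A,B,C,D,E,F,G], logical=[F,G,A,B,C,D,E]
After op 2 (rotate(+3)): offset=1, physical=[A,B,C,D,E,F,G], logical=[B,C,D,E,F,G,A]
After op 3 (swap(6, 5)): offset=1, physical=[G,B,C,D,E,F,A], logical=[B,C,D,E,F,A,G]
After op 4 (rotate(+2)): offset=3, physical=[G,B,C,D,E,F,A], logical=[D,E,F,A,G,B,C]
After op 5 (rotate(+2)): offset=5, physical=[G,B,C,D,E,F,A], logical=[F,A,G,B,C,D,E]
After op 6 (rotate(+2)): offset=0, physical=[G,B,C,D,E,F,A], logical=[G,B,C,D,E,F,A]
After op 7 (rotate(-2)): offset=5, physical=[G,B,C,D,E,F,A], logical=[F,A,G,B,C,D,E]
After op 8 (swap(6, 0)): offset=5, physical=[G,B,C,D,F,E,A], logical=[E,A,G,B,C,D,F]
After op 9 (replace(6, 'e')): offset=5, physical=[G,B,C,D,e,E,A], logical=[E,A,G,B,C,D,e]
After op 10 (rotate(+2)): offset=0, physical=[G,B,C,D,e,E,A], logical=[G,B,C,D,e,E,A]
After op 11 (replace(0, 'c')): offset=0, physical=[c,B,C,D,e,E,A], logical=[c,B,C,D,e,E,A]

Answer: C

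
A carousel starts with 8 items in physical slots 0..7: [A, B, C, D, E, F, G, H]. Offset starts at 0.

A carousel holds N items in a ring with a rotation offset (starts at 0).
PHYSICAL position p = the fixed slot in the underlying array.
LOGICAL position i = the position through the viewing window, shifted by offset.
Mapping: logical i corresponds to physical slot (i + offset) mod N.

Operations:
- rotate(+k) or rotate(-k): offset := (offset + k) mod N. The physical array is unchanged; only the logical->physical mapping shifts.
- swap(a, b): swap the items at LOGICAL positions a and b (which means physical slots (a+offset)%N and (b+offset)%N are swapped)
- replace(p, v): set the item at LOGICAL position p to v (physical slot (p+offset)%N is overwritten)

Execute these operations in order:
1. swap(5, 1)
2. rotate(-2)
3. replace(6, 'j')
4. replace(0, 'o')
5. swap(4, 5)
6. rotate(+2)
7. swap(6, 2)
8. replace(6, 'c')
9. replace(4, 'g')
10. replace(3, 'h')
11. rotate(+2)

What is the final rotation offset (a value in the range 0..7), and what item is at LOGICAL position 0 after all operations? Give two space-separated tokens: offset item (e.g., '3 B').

After op 1 (swap(5, 1)): offset=0, physical=[A,F,C,D,E,B,G,H], logical=[A,F,C,D,E,B,G,H]
After op 2 (rotate(-2)): offset=6, physical=[A,F,C,D,E,B,G,H], logical=[G,H,A,F,C,D,E,B]
After op 3 (replace(6, 'j')): offset=6, physical=[A,F,C,D,j,B,G,H], logical=[G,H,A,F,C,D,j,B]
After op 4 (replace(0, 'o')): offset=6, physical=[A,F,C,D,j,B,o,H], logical=[o,H,A,F,C,D,j,B]
After op 5 (swap(4, 5)): offset=6, physical=[A,F,D,C,j,B,o,H], logical=[o,H,A,F,D,C,j,B]
After op 6 (rotate(+2)): offset=0, physical=[A,F,D,C,j,B,o,H], logical=[A,F,D,C,j,B,o,H]
After op 7 (swap(6, 2)): offset=0, physical=[A,F,o,C,j,B,D,H], logical=[A,F,o,C,j,B,D,H]
After op 8 (replace(6, 'c')): offset=0, physical=[A,F,o,C,j,B,c,H], logical=[A,F,o,C,j,B,c,H]
After op 9 (replace(4, 'g')): offset=0, physical=[A,F,o,C,g,B,c,H], logical=[A,F,o,C,g,B,c,H]
After op 10 (replace(3, 'h')): offset=0, physical=[A,F,o,h,g,B,c,H], logical=[A,F,o,h,g,B,c,H]
After op 11 (rotate(+2)): offset=2, physical=[A,F,o,h,g,B,c,H], logical=[o,h,g,B,c,H,A,F]

Answer: 2 o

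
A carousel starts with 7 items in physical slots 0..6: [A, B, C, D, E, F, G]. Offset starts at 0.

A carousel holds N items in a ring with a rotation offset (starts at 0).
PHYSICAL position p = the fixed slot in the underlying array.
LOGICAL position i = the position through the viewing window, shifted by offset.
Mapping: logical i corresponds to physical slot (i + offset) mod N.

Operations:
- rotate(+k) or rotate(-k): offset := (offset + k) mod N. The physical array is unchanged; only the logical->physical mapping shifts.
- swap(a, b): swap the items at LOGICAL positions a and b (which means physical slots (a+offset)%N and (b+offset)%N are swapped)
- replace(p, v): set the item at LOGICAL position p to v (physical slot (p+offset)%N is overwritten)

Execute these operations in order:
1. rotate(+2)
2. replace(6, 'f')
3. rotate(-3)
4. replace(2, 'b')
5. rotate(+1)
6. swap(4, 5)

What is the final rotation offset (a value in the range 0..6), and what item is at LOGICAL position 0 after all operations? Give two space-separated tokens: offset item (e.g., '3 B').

Answer: 0 A

Derivation:
After op 1 (rotate(+2)): offset=2, physical=[A,B,C,D,E,F,G], logical=[C,D,E,F,G,A,B]
After op 2 (replace(6, 'f')): offset=2, physical=[A,f,C,D,E,F,G], logical=[C,D,E,F,G,A,f]
After op 3 (rotate(-3)): offset=6, physical=[A,f,C,D,E,F,G], logical=[G,A,f,C,D,E,F]
After op 4 (replace(2, 'b')): offset=6, physical=[A,b,C,D,E,F,G], logical=[G,A,b,C,D,E,F]
After op 5 (rotate(+1)): offset=0, physical=[A,b,C,D,E,F,G], logical=[A,b,C,D,E,F,G]
After op 6 (swap(4, 5)): offset=0, physical=[A,b,C,D,F,E,G], logical=[A,b,C,D,F,E,G]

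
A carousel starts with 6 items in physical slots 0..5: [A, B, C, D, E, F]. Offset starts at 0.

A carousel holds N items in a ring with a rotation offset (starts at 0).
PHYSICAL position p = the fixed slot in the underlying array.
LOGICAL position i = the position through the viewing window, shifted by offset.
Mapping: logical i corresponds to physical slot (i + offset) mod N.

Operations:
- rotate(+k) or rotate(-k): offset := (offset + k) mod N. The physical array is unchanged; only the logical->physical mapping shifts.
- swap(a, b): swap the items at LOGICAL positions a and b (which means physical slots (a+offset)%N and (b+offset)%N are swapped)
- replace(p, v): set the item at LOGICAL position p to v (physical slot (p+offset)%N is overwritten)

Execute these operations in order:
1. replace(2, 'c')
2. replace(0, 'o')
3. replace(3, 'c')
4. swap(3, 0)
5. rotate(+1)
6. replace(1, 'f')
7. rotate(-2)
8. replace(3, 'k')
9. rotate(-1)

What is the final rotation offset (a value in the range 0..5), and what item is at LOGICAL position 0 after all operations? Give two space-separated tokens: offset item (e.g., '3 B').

Answer: 4 E

Derivation:
After op 1 (replace(2, 'c')): offset=0, physical=[A,B,c,D,E,F], logical=[A,B,c,D,E,F]
After op 2 (replace(0, 'o')): offset=0, physical=[o,B,c,D,E,F], logical=[o,B,c,D,E,F]
After op 3 (replace(3, 'c')): offset=0, physical=[o,B,c,c,E,F], logical=[o,B,c,c,E,F]
After op 4 (swap(3, 0)): offset=0, physical=[c,B,c,o,E,F], logical=[c,B,c,o,E,F]
After op 5 (rotate(+1)): offset=1, physical=[c,B,c,o,E,F], logical=[B,c,o,E,F,c]
After op 6 (replace(1, 'f')): offset=1, physical=[c,B,f,o,E,F], logical=[B,f,o,E,F,c]
After op 7 (rotate(-2)): offset=5, physical=[c,B,f,o,E,F], logical=[F,c,B,f,o,E]
After op 8 (replace(3, 'k')): offset=5, physical=[c,B,k,o,E,F], logical=[F,c,B,k,o,E]
After op 9 (rotate(-1)): offset=4, physical=[c,B,k,o,E,F], logical=[E,F,c,B,k,o]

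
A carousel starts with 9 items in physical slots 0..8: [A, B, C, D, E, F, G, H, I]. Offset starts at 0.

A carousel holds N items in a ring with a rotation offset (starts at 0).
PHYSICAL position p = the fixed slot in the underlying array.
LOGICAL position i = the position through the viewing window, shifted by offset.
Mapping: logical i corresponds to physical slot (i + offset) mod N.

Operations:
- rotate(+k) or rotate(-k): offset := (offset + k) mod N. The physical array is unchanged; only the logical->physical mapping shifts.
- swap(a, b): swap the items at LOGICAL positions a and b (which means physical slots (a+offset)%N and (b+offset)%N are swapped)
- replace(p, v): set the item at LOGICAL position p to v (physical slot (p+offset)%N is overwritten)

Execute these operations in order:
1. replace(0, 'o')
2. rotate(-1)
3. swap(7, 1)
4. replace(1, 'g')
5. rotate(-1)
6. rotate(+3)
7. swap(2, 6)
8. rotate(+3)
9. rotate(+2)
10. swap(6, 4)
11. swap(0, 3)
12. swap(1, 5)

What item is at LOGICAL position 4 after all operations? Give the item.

Answer: H

Derivation:
After op 1 (replace(0, 'o')): offset=0, physical=[o,B,C,D,E,F,G,H,I], logical=[o,B,C,D,E,F,G,H,I]
After op 2 (rotate(-1)): offset=8, physical=[o,B,C,D,E,F,G,H,I], logical=[I,o,B,C,D,E,F,G,H]
After op 3 (swap(7, 1)): offset=8, physical=[G,B,C,D,E,F,o,H,I], logical=[I,G,B,C,D,E,F,o,H]
After op 4 (replace(1, 'g')): offset=8, physical=[g,B,C,D,E,F,o,H,I], logical=[I,g,B,C,D,E,F,o,H]
After op 5 (rotate(-1)): offset=7, physical=[g,B,C,D,E,F,o,H,I], logical=[H,I,g,B,C,D,E,F,o]
After op 6 (rotate(+3)): offset=1, physical=[g,B,C,D,E,F,o,H,I], logical=[B,C,D,E,F,o,H,I,g]
After op 7 (swap(2, 6)): offset=1, physical=[g,B,C,H,E,F,o,D,I], logical=[B,C,H,E,F,o,D,I,g]
After op 8 (rotate(+3)): offset=4, physical=[g,B,C,H,E,F,o,D,I], logical=[E,F,o,D,I,g,B,C,H]
After op 9 (rotate(+2)): offset=6, physical=[g,B,C,H,E,F,o,D,I], logical=[o,D,I,g,B,C,H,E,F]
After op 10 (swap(6, 4)): offset=6, physical=[g,H,C,B,E,F,o,D,I], logical=[o,D,I,g,H,C,B,E,F]
After op 11 (swap(0, 3)): offset=6, physical=[o,H,C,B,E,F,g,D,I], logical=[g,D,I,o,H,C,B,E,F]
After op 12 (swap(1, 5)): offset=6, physical=[o,H,D,B,E,F,g,C,I], logical=[g,C,I,o,H,D,B,E,F]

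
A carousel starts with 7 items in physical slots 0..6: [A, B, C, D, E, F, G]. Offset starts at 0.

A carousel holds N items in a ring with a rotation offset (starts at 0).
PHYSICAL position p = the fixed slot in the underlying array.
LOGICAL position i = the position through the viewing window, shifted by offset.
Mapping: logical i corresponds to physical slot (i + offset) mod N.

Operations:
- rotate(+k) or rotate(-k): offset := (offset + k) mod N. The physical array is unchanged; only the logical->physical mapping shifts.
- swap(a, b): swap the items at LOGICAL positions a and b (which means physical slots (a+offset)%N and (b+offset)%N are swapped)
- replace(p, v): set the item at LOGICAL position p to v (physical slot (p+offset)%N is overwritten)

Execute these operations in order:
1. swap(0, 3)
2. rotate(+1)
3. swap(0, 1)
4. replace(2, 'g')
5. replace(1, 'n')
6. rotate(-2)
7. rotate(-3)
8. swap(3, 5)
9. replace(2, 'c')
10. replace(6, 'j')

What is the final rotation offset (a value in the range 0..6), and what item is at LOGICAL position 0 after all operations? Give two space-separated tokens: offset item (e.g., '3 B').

Answer: 3 g

Derivation:
After op 1 (swap(0, 3)): offset=0, physical=[D,B,C,A,E,F,G], logical=[D,B,C,A,E,F,G]
After op 2 (rotate(+1)): offset=1, physical=[D,B,C,A,E,F,G], logical=[B,C,A,E,F,G,D]
After op 3 (swap(0, 1)): offset=1, physical=[D,C,B,A,E,F,G], logical=[C,B,A,E,F,G,D]
After op 4 (replace(2, 'g')): offset=1, physical=[D,C,B,g,E,F,G], logical=[C,B,g,E,F,G,D]
After op 5 (replace(1, 'n')): offset=1, physical=[D,C,n,g,E,F,G], logical=[C,n,g,E,F,G,D]
After op 6 (rotate(-2)): offset=6, physical=[D,C,n,g,E,F,G], logical=[G,D,C,n,g,E,F]
After op 7 (rotate(-3)): offset=3, physical=[D,C,n,g,E,F,G], logical=[g,E,F,G,D,C,n]
After op 8 (swap(3, 5)): offset=3, physical=[D,G,n,g,E,F,C], logical=[g,E,F,C,D,G,n]
After op 9 (replace(2, 'c')): offset=3, physical=[D,G,n,g,E,c,C], logical=[g,E,c,C,D,G,n]
After op 10 (replace(6, 'j')): offset=3, physical=[D,G,j,g,E,c,C], logical=[g,E,c,C,D,G,j]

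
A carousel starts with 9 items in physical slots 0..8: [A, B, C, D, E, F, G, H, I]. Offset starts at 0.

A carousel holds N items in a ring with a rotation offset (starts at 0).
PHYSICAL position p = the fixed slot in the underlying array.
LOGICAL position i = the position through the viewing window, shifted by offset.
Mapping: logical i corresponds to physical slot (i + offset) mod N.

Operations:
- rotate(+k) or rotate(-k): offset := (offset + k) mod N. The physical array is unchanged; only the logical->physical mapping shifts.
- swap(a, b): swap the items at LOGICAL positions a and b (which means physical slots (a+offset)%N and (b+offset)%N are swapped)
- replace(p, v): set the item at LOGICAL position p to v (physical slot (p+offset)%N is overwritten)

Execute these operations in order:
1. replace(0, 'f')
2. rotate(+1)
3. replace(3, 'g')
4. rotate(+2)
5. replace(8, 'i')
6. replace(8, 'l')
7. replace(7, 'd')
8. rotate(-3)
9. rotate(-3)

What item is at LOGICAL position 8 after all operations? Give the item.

After op 1 (replace(0, 'f')): offset=0, physical=[f,B,C,D,E,F,G,H,I], logical=[f,B,C,D,E,F,G,H,I]
After op 2 (rotate(+1)): offset=1, physical=[f,B,C,D,E,F,G,H,I], logical=[B,C,D,E,F,G,H,I,f]
After op 3 (replace(3, 'g')): offset=1, physical=[f,B,C,D,g,F,G,H,I], logical=[B,C,D,g,F,G,H,I,f]
After op 4 (rotate(+2)): offset=3, physical=[f,B,C,D,g,F,G,H,I], logical=[D,g,F,G,H,I,f,B,C]
After op 5 (replace(8, 'i')): offset=3, physical=[f,B,i,D,g,F,G,H,I], logical=[D,g,F,G,H,I,f,B,i]
After op 6 (replace(8, 'l')): offset=3, physical=[f,B,l,D,g,F,G,H,I], logical=[D,g,F,G,H,I,f,B,l]
After op 7 (replace(7, 'd')): offset=3, physical=[f,d,l,D,g,F,G,H,I], logical=[D,g,F,G,H,I,f,d,l]
After op 8 (rotate(-3)): offset=0, physical=[f,d,l,D,g,F,G,H,I], logical=[f,d,l,D,g,F,G,H,I]
After op 9 (rotate(-3)): offset=6, physical=[f,d,l,D,g,F,G,H,I], logical=[G,H,I,f,d,l,D,g,F]

Answer: F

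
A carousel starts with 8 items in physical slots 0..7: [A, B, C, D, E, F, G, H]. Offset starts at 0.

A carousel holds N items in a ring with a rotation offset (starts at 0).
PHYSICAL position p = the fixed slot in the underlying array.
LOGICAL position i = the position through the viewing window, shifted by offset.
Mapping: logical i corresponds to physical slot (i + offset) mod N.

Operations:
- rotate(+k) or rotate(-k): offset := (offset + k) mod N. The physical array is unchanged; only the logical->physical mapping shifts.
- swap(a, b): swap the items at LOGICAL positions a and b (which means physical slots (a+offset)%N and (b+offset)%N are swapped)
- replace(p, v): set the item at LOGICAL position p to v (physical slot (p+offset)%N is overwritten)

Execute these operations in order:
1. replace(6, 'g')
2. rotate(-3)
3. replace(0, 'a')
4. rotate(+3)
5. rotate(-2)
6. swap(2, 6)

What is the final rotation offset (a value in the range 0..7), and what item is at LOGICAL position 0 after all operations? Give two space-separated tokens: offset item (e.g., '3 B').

Answer: 6 g

Derivation:
After op 1 (replace(6, 'g')): offset=0, physical=[A,B,C,D,E,F,g,H], logical=[A,B,C,D,E,F,g,H]
After op 2 (rotate(-3)): offset=5, physical=[A,B,C,D,E,F,g,H], logical=[F,g,H,A,B,C,D,E]
After op 3 (replace(0, 'a')): offset=5, physical=[A,B,C,D,E,a,g,H], logical=[a,g,H,A,B,C,D,E]
After op 4 (rotate(+3)): offset=0, physical=[A,B,C,D,E,a,g,H], logical=[A,B,C,D,E,a,g,H]
After op 5 (rotate(-2)): offset=6, physical=[A,B,C,D,E,a,g,H], logical=[g,H,A,B,C,D,E,a]
After op 6 (swap(2, 6)): offset=6, physical=[E,B,C,D,A,a,g,H], logical=[g,H,E,B,C,D,A,a]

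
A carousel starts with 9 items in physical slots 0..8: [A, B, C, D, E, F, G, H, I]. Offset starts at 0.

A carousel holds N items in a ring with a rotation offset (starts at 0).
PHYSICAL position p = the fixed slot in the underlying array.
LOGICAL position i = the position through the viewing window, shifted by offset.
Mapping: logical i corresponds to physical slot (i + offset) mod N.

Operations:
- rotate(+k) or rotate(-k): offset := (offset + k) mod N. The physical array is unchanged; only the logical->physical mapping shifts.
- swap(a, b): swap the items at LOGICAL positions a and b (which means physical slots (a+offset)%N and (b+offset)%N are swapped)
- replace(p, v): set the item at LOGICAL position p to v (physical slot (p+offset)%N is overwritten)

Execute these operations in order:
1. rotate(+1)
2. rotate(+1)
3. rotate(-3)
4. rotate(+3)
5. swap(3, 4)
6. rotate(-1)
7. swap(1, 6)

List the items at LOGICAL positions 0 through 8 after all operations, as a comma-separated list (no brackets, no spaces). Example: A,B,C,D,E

After op 1 (rotate(+1)): offset=1, physical=[A,B,C,D,E,F,G,H,I], logical=[B,C,D,E,F,G,H,I,A]
After op 2 (rotate(+1)): offset=2, physical=[A,B,C,D,E,F,G,H,I], logical=[C,D,E,F,G,H,I,A,B]
After op 3 (rotate(-3)): offset=8, physical=[A,B,C,D,E,F,G,H,I], logical=[I,A,B,C,D,E,F,G,H]
After op 4 (rotate(+3)): offset=2, physical=[A,B,C,D,E,F,G,H,I], logical=[C,D,E,F,G,H,I,A,B]
After op 5 (swap(3, 4)): offset=2, physical=[A,B,C,D,E,G,F,H,I], logical=[C,D,E,G,F,H,I,A,B]
After op 6 (rotate(-1)): offset=1, physical=[A,B,C,D,E,G,F,H,I], logical=[B,C,D,E,G,F,H,I,A]
After op 7 (swap(1, 6)): offset=1, physical=[A,B,H,D,E,G,F,C,I], logical=[B,H,D,E,G,F,C,I,A]

Answer: B,H,D,E,G,F,C,I,A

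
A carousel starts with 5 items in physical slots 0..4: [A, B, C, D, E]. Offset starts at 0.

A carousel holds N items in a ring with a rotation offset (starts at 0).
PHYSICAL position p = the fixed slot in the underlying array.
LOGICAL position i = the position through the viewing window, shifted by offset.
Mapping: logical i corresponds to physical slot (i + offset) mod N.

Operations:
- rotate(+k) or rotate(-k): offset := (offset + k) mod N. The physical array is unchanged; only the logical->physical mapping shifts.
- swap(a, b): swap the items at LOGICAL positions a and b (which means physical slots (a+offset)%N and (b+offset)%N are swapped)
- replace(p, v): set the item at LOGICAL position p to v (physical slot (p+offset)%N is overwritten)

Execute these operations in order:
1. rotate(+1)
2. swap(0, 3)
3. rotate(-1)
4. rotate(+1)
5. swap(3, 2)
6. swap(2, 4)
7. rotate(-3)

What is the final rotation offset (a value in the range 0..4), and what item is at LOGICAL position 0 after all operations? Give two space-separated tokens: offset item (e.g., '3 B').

Answer: 3 A

Derivation:
After op 1 (rotate(+1)): offset=1, physical=[A,B,C,D,E], logical=[B,C,D,E,A]
After op 2 (swap(0, 3)): offset=1, physical=[A,E,C,D,B], logical=[E,C,D,B,A]
After op 3 (rotate(-1)): offset=0, physical=[A,E,C,D,B], logical=[A,E,C,D,B]
After op 4 (rotate(+1)): offset=1, physical=[A,E,C,D,B], logical=[E,C,D,B,A]
After op 5 (swap(3, 2)): offset=1, physical=[A,E,C,B,D], logical=[E,C,B,D,A]
After op 6 (swap(2, 4)): offset=1, physical=[B,E,C,A,D], logical=[E,C,A,D,B]
After op 7 (rotate(-3)): offset=3, physical=[B,E,C,A,D], logical=[A,D,B,E,C]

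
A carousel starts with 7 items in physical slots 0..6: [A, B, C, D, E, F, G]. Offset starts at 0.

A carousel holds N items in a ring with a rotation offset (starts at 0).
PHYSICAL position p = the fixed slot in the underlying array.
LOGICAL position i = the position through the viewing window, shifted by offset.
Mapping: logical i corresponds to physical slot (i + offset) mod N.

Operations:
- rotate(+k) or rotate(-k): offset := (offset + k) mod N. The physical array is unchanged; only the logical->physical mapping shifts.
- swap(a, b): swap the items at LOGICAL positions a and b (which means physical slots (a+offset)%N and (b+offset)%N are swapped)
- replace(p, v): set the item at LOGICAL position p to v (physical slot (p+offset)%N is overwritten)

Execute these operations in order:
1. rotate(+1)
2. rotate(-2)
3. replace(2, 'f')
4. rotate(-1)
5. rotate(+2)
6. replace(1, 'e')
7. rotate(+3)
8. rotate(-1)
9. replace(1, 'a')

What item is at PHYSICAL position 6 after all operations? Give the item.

Answer: G

Derivation:
After op 1 (rotate(+1)): offset=1, physical=[A,B,C,D,E,F,G], logical=[B,C,D,E,F,G,A]
After op 2 (rotate(-2)): offset=6, physical=[A,B,C,D,E,F,G], logical=[G,A,B,C,D,E,F]
After op 3 (replace(2, 'f')): offset=6, physical=[A,f,C,D,E,F,G], logical=[G,A,f,C,D,E,F]
After op 4 (rotate(-1)): offset=5, physical=[A,f,C,D,E,F,G], logical=[F,G,A,f,C,D,E]
After op 5 (rotate(+2)): offset=0, physical=[A,f,C,D,E,F,G], logical=[A,f,C,D,E,F,G]
After op 6 (replace(1, 'e')): offset=0, physical=[A,e,C,D,E,F,G], logical=[A,e,C,D,E,F,G]
After op 7 (rotate(+3)): offset=3, physical=[A,e,C,D,E,F,G], logical=[D,E,F,G,A,e,C]
After op 8 (rotate(-1)): offset=2, physical=[A,e,C,D,E,F,G], logical=[C,D,E,F,G,A,e]
After op 9 (replace(1, 'a')): offset=2, physical=[A,e,C,a,E,F,G], logical=[C,a,E,F,G,A,e]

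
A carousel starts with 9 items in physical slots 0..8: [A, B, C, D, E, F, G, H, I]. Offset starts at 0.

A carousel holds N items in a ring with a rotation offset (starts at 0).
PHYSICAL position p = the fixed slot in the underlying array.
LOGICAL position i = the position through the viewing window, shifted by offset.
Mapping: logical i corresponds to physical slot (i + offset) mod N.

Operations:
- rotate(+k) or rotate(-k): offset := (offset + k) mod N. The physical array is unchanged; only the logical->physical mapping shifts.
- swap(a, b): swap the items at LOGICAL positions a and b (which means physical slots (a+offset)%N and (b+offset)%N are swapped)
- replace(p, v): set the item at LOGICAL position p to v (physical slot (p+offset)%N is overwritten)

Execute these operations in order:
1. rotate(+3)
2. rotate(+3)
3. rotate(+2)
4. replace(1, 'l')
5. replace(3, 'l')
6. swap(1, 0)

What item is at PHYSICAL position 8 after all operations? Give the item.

Answer: l

Derivation:
After op 1 (rotate(+3)): offset=3, physical=[A,B,C,D,E,F,G,H,I], logical=[D,E,F,G,H,I,A,B,C]
After op 2 (rotate(+3)): offset=6, physical=[A,B,C,D,E,F,G,H,I], logical=[G,H,I,A,B,C,D,E,F]
After op 3 (rotate(+2)): offset=8, physical=[A,B,C,D,E,F,G,H,I], logical=[I,A,B,C,D,E,F,G,H]
After op 4 (replace(1, 'l')): offset=8, physical=[l,B,C,D,E,F,G,H,I], logical=[I,l,B,C,D,E,F,G,H]
After op 5 (replace(3, 'l')): offset=8, physical=[l,B,l,D,E,F,G,H,I], logical=[I,l,B,l,D,E,F,G,H]
After op 6 (swap(1, 0)): offset=8, physical=[I,B,l,D,E,F,G,H,l], logical=[l,I,B,l,D,E,F,G,H]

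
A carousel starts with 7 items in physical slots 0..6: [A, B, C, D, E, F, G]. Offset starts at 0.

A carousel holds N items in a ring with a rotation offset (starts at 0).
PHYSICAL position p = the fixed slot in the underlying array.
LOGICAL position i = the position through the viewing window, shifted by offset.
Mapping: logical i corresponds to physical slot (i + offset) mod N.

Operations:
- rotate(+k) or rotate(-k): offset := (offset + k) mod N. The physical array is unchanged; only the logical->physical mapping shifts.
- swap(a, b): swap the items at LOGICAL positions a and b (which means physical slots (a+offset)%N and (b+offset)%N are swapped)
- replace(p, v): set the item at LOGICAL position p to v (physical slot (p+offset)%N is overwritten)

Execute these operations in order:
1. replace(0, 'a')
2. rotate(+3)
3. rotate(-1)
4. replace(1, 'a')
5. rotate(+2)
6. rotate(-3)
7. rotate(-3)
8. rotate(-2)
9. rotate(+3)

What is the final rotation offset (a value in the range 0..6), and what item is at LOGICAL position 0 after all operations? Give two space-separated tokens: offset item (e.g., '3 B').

After op 1 (replace(0, 'a')): offset=0, physical=[a,B,C,D,E,F,G], logical=[a,B,C,D,E,F,G]
After op 2 (rotate(+3)): offset=3, physical=[a,B,C,D,E,F,G], logical=[D,E,F,G,a,B,C]
After op 3 (rotate(-1)): offset=2, physical=[a,B,C,D,E,F,G], logical=[C,D,E,F,G,a,B]
After op 4 (replace(1, 'a')): offset=2, physical=[a,B,C,a,E,F,G], logical=[C,a,E,F,G,a,B]
After op 5 (rotate(+2)): offset=4, physical=[a,B,C,a,E,F,G], logical=[E,F,G,a,B,C,a]
After op 6 (rotate(-3)): offset=1, physical=[a,B,C,a,E,F,G], logical=[B,C,a,E,F,G,a]
After op 7 (rotate(-3)): offset=5, physical=[a,B,C,a,E,F,G], logical=[F,G,a,B,C,a,E]
After op 8 (rotate(-2)): offset=3, physical=[a,B,C,a,E,F,G], logical=[a,E,F,G,a,B,C]
After op 9 (rotate(+3)): offset=6, physical=[a,B,C,a,E,F,G], logical=[G,a,B,C,a,E,F]

Answer: 6 G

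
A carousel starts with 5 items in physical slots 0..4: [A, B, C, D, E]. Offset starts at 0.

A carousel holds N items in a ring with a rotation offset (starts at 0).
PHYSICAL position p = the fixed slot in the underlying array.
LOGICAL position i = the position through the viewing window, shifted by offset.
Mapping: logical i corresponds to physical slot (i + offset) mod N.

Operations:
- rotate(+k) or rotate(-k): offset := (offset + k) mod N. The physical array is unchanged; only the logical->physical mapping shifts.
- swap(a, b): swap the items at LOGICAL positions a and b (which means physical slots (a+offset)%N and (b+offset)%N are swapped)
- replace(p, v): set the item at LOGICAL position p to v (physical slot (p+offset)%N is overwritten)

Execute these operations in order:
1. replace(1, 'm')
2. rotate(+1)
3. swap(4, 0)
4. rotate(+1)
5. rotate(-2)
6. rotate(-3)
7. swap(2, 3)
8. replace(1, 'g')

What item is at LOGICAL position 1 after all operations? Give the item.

After op 1 (replace(1, 'm')): offset=0, physical=[A,m,C,D,E], logical=[A,m,C,D,E]
After op 2 (rotate(+1)): offset=1, physical=[A,m,C,D,E], logical=[m,C,D,E,A]
After op 3 (swap(4, 0)): offset=1, physical=[m,A,C,D,E], logical=[A,C,D,E,m]
After op 4 (rotate(+1)): offset=2, physical=[m,A,C,D,E], logical=[C,D,E,m,A]
After op 5 (rotate(-2)): offset=0, physical=[m,A,C,D,E], logical=[m,A,C,D,E]
After op 6 (rotate(-3)): offset=2, physical=[m,A,C,D,E], logical=[C,D,E,m,A]
After op 7 (swap(2, 3)): offset=2, physical=[E,A,C,D,m], logical=[C,D,m,E,A]
After op 8 (replace(1, 'g')): offset=2, physical=[E,A,C,g,m], logical=[C,g,m,E,A]

Answer: g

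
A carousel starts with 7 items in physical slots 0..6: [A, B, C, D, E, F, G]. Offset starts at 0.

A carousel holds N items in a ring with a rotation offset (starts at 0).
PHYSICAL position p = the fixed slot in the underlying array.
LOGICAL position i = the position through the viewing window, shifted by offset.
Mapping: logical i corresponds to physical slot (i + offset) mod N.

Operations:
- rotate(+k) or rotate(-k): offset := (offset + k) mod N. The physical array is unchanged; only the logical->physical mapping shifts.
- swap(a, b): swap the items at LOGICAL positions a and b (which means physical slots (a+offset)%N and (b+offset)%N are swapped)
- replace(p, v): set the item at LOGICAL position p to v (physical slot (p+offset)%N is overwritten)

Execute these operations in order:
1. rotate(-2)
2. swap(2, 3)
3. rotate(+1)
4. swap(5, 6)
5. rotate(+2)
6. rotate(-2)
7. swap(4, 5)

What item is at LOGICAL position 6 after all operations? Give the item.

After op 1 (rotate(-2)): offset=5, physical=[A,B,C,D,E,F,G], logical=[F,G,A,B,C,D,E]
After op 2 (swap(2, 3)): offset=5, physical=[B,A,C,D,E,F,G], logical=[F,G,B,A,C,D,E]
After op 3 (rotate(+1)): offset=6, physical=[B,A,C,D,E,F,G], logical=[G,B,A,C,D,E,F]
After op 4 (swap(5, 6)): offset=6, physical=[B,A,C,D,F,E,G], logical=[G,B,A,C,D,F,E]
After op 5 (rotate(+2)): offset=1, physical=[B,A,C,D,F,E,G], logical=[A,C,D,F,E,G,B]
After op 6 (rotate(-2)): offset=6, physical=[B,A,C,D,F,E,G], logical=[G,B,A,C,D,F,E]
After op 7 (swap(4, 5)): offset=6, physical=[B,A,C,F,D,E,G], logical=[G,B,A,C,F,D,E]

Answer: E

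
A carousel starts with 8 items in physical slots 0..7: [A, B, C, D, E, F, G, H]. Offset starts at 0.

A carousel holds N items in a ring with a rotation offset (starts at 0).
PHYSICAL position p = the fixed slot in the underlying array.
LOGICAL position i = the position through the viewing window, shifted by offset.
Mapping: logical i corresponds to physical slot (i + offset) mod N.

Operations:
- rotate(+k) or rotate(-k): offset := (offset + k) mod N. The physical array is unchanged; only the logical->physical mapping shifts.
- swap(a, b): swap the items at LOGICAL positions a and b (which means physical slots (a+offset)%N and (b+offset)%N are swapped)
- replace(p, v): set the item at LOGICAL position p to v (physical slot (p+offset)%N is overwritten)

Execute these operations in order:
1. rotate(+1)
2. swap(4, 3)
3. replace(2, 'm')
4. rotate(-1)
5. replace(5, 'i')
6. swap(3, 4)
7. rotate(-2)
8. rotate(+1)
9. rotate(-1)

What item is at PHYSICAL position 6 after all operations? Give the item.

After op 1 (rotate(+1)): offset=1, physical=[A,B,C,D,E,F,G,H], logical=[B,C,D,E,F,G,H,A]
After op 2 (swap(4, 3)): offset=1, physical=[A,B,C,D,F,E,G,H], logical=[B,C,D,F,E,G,H,A]
After op 3 (replace(2, 'm')): offset=1, physical=[A,B,C,m,F,E,G,H], logical=[B,C,m,F,E,G,H,A]
After op 4 (rotate(-1)): offset=0, physical=[A,B,C,m,F,E,G,H], logical=[A,B,C,m,F,E,G,H]
After op 5 (replace(5, 'i')): offset=0, physical=[A,B,C,m,F,i,G,H], logical=[A,B,C,m,F,i,G,H]
After op 6 (swap(3, 4)): offset=0, physical=[A,B,C,F,m,i,G,H], logical=[A,B,C,F,m,i,G,H]
After op 7 (rotate(-2)): offset=6, physical=[A,B,C,F,m,i,G,H], logical=[G,H,A,B,C,F,m,i]
After op 8 (rotate(+1)): offset=7, physical=[A,B,C,F,m,i,G,H], logical=[H,A,B,C,F,m,i,G]
After op 9 (rotate(-1)): offset=6, physical=[A,B,C,F,m,i,G,H], logical=[G,H,A,B,C,F,m,i]

Answer: G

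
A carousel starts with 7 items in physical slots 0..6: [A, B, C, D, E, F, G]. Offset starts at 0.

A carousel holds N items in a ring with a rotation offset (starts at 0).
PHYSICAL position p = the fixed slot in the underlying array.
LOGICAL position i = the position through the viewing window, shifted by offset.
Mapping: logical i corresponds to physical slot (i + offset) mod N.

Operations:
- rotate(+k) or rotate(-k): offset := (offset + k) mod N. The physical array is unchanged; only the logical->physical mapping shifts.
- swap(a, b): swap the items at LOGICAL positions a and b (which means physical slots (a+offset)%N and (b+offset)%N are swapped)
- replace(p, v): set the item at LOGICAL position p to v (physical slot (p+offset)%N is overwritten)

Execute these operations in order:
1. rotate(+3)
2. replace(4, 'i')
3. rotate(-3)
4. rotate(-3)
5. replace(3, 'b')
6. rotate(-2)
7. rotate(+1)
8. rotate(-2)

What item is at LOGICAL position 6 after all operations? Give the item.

After op 1 (rotate(+3)): offset=3, physical=[A,B,C,D,E,F,G], logical=[D,E,F,G,A,B,C]
After op 2 (replace(4, 'i')): offset=3, physical=[i,B,C,D,E,F,G], logical=[D,E,F,G,i,B,C]
After op 3 (rotate(-3)): offset=0, physical=[i,B,C,D,E,F,G], logical=[i,B,C,D,E,F,G]
After op 4 (rotate(-3)): offset=4, physical=[i,B,C,D,E,F,G], logical=[E,F,G,i,B,C,D]
After op 5 (replace(3, 'b')): offset=4, physical=[b,B,C,D,E,F,G], logical=[E,F,G,b,B,C,D]
After op 6 (rotate(-2)): offset=2, physical=[b,B,C,D,E,F,G], logical=[C,D,E,F,G,b,B]
After op 7 (rotate(+1)): offset=3, physical=[b,B,C,D,E,F,G], logical=[D,E,F,G,b,B,C]
After op 8 (rotate(-2)): offset=1, physical=[b,B,C,D,E,F,G], logical=[B,C,D,E,F,G,b]

Answer: b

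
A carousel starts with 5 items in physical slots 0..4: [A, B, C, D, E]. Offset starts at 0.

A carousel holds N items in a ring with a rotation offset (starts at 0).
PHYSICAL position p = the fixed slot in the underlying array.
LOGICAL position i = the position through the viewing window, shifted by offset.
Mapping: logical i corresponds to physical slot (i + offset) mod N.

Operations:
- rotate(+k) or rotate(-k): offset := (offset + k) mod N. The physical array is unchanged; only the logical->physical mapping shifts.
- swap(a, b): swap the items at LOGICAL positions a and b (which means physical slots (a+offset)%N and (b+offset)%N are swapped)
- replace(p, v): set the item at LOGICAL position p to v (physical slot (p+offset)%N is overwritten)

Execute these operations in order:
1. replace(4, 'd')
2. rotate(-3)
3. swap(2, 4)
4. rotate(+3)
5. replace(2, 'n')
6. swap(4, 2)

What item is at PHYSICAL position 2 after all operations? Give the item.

Answer: B

Derivation:
After op 1 (replace(4, 'd')): offset=0, physical=[A,B,C,D,d], logical=[A,B,C,D,d]
After op 2 (rotate(-3)): offset=2, physical=[A,B,C,D,d], logical=[C,D,d,A,B]
After op 3 (swap(2, 4)): offset=2, physical=[A,d,C,D,B], logical=[C,D,B,A,d]
After op 4 (rotate(+3)): offset=0, physical=[A,d,C,D,B], logical=[A,d,C,D,B]
After op 5 (replace(2, 'n')): offset=0, physical=[A,d,n,D,B], logical=[A,d,n,D,B]
After op 6 (swap(4, 2)): offset=0, physical=[A,d,B,D,n], logical=[A,d,B,D,n]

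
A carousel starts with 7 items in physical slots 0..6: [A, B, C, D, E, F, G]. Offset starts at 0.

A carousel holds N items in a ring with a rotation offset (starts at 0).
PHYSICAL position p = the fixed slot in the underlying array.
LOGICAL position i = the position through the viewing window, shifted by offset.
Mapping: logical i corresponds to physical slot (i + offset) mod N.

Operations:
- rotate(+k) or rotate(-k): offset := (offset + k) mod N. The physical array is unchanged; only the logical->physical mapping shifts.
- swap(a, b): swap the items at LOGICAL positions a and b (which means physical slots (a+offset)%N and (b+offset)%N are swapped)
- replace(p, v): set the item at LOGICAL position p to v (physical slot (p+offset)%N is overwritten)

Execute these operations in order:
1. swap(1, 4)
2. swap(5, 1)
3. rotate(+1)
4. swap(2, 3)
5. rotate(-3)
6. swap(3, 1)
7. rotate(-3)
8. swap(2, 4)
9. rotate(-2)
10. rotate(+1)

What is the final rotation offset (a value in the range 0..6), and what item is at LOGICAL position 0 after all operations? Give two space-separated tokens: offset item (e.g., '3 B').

Answer: 1 G

Derivation:
After op 1 (swap(1, 4)): offset=0, physical=[A,E,C,D,B,F,G], logical=[A,E,C,D,B,F,G]
After op 2 (swap(5, 1)): offset=0, physical=[A,F,C,D,B,E,G], logical=[A,F,C,D,B,E,G]
After op 3 (rotate(+1)): offset=1, physical=[A,F,C,D,B,E,G], logical=[F,C,D,B,E,G,A]
After op 4 (swap(2, 3)): offset=1, physical=[A,F,C,B,D,E,G], logical=[F,C,B,D,E,G,A]
After op 5 (rotate(-3)): offset=5, physical=[A,F,C,B,D,E,G], logical=[E,G,A,F,C,B,D]
After op 6 (swap(3, 1)): offset=5, physical=[A,G,C,B,D,E,F], logical=[E,F,A,G,C,B,D]
After op 7 (rotate(-3)): offset=2, physical=[A,G,C,B,D,E,F], logical=[C,B,D,E,F,A,G]
After op 8 (swap(2, 4)): offset=2, physical=[A,G,C,B,F,E,D], logical=[C,B,F,E,D,A,G]
After op 9 (rotate(-2)): offset=0, physical=[A,G,C,B,F,E,D], logical=[A,G,C,B,F,E,D]
After op 10 (rotate(+1)): offset=1, physical=[A,G,C,B,F,E,D], logical=[G,C,B,F,E,D,A]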